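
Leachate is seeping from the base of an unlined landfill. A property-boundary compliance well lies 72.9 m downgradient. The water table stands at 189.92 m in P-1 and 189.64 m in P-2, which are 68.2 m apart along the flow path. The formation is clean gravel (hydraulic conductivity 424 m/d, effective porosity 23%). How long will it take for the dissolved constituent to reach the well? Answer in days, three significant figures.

9.63 days

Hydraulic gradient i = (189.92 − 189.64) / 68.2 = 0.28 / 68.2 = 0.004106
q = Ki = 424 × 0.004106 = 1.741 m/d
v = Ki/n = 424·0.004106/0.23 = 7.569 m/d
t = L / v = 72.9 / 7.569 = 9.632 d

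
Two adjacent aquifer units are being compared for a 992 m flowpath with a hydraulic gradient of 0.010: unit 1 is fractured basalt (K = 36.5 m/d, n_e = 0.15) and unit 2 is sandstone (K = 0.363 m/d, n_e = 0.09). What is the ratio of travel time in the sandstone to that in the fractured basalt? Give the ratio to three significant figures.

60.3

Unit 1 (fractured basalt): v = 36.5×0.010/0.15 = 2.433 m/d, t = 992/2.433 = 407.7 d
Unit 2 (sandstone): v = 0.363×0.010/0.09 = 0.04033 m/d, t = 992/0.04033 = 24600 d
t(sandstone) / t(fractured basalt) = 24600/407.7 = 60.3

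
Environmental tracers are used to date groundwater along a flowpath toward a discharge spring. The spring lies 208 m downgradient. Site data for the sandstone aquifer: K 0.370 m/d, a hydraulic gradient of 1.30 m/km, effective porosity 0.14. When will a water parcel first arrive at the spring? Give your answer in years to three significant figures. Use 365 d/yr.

Specific discharge q = 0.370 × 0.0013 = 4.810e-4 m/d
v_s = q/n_e = 4.810e-4/0.14 = 0.003436 m/d
t = L / v = 208 / 0.003436 = 60540 d
   = 60540 / 365 = 166 yr

166 years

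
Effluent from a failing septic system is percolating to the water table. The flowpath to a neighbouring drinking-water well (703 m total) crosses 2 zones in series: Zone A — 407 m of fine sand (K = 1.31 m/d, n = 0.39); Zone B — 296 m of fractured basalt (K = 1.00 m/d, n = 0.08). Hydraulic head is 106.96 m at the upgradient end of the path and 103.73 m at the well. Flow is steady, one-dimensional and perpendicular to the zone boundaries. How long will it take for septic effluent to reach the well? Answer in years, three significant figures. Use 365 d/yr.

93.9 years

Total head drop ΔH = 106.96 − 103.73 = 3.23 m
Steady 1-D flow in series ⇒ the Darcy flux q is identical in every zone and the zone head losses add (resistances L/K in series).
Σ(L/K) = 407/1.31 + 296/1.00 = 310.7 + 296.0 = 606.7 d
q = ΔH / Σ(L/K) = 3.23 / 606.7 = 0.005324 m/d (same in every zone)
Zone A: v = q/n = 0.005324/0.39 = 0.01365 m/d → t_A = 407/0.01365 = 29810 d
Zone B: v = q/n = 0.005324/0.08 = 0.06655 m/d → t_B = 296/0.06655 = 4448 d
Total t = 29810 + 4448 = 34260 d
   = 34260 / 365 = 93.9 yr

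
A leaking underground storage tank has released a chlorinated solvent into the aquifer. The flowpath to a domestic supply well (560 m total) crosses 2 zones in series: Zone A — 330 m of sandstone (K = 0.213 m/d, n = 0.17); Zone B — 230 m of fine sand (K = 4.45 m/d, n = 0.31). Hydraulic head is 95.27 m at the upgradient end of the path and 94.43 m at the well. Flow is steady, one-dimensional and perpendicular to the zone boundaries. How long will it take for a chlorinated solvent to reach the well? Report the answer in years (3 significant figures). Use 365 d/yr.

665 years

Total head drop ΔH = 95.27 − 94.43 = 0.84 m
Steady 1-D flow in series ⇒ the Darcy flux q is identical in every zone and the zone head losses add (resistances L/K in series).
Σ(L/K) = 330/0.213 + 230/4.45 = 1549 + 51.69 = 1601 d
q = ΔH / Σ(L/K) = 0.84 / 1601 = 5.247e-4 m/d (same in every zone)
Zone A: v = q/n = 5.247e-4/0.17 = 0.003086 m/d → t_A = 330/0.003086 = 106900 d
Zone B: v = q/n = 5.247e-4/0.31 = 0.001693 m/d → t_B = 230/0.001693 = 135900 d
Total t = 106900 + 135900 = 242800 d
   = 242800 / 365 = 665 yr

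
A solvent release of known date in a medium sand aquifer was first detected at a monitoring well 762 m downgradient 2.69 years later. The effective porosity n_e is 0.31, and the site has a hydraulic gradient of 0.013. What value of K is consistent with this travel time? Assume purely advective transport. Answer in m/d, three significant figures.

t = 2.69 years = 981.9 d
v = L / t = 762 / 981.9 = 0.7761 m/d
K = v · n / i = 0.7761 × 0.31 / 0.013 = 18.5 m/d

18.5 m/d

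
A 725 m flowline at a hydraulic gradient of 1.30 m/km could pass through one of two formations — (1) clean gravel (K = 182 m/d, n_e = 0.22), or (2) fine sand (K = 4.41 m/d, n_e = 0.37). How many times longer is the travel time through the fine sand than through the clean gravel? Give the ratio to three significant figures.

Unit 1 (clean gravel): v = 182×0.0013/0.22 = 1.075 m/d, t = 725/1.075 = 674.1 d
Unit 2 (fine sand): v = 4.41×0.0013/0.37 = 0.01549 m/d, t = 725/0.01549 = 46790 d
t(fine sand) / t(clean gravel) = 46790/674.1 = 69.4

69.4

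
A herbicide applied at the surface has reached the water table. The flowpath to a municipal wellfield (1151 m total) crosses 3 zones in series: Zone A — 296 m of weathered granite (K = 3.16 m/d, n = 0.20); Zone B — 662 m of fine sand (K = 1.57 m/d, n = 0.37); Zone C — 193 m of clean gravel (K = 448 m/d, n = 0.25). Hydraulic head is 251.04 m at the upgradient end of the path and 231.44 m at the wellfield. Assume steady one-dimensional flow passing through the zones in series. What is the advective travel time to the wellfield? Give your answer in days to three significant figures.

Total head drop ΔH = 251.04 − 231.44 = 19.60 m
Continuity: the same q passes through each zone, so ΔH = q·Σ(L_j/K_j) — the zones act as resistances in series.
Σ(L/K) = 296/3.16 + 662/1.57 + 193/448 = 93.67 + 421.7 + 0.4308 = 515.8 d
q = ΔH / Σ(L/K) = 19.60 / 515.8 = 0.03800 m/d (same in every zone)
Zone A: v = q/n = 0.03800/0.20 = 0.1900 m/d → t_A = 296/0.1900 = 1558 d
Zone B: v = q/n = 0.03800/0.37 = 0.1027 m/d → t_B = 662/0.1027 = 6445 d
Zone C: v = q/n = 0.03800/0.25 = 0.1520 m/d → t_C = 193/0.1520 = 1270 d
Total t = 1558 + 6445 + 1270 = 9273 d

9270 days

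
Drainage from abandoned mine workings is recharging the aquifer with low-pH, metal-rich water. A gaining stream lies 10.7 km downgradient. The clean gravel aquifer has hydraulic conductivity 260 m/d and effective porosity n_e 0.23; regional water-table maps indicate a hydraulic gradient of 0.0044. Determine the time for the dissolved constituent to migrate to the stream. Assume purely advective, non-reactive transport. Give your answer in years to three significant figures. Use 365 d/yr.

Darcy flux q = K·i = 260 × 0.0044 = 1.144 m/d
v_s = q/n_e = 1.144/0.23 = 4.974 m/d
L = 10.7 km = 10700 m
t = L / v = 10700 / 4.974 = 2151 d
   = 2151 / 365 = 5.89 yr

5.89 years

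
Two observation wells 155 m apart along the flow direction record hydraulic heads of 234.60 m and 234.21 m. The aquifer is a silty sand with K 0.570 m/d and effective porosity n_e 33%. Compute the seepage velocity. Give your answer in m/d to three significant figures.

0.00435 m/d

Hydraulic gradient i = (234.60 − 234.21) / 155 = 0.39 / 155 = 0.002516
q = Ki = 0.570 × 0.002516 = 0.001434 m/d
Average linear velocity = 0.001434 / 0.33 = 0.004346 m/d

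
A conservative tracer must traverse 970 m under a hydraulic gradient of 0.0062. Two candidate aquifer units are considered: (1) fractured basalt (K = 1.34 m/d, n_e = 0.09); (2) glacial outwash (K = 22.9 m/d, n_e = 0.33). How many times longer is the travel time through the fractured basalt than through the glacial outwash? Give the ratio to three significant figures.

Unit 1 (fractured basalt): v = 1.34×0.0062/0.09 = 0.09231 m/d, t = 970/0.09231 = 10510 d
Unit 2 (glacial outwash): v = 22.9×0.0062/0.33 = 0.4302 m/d, t = 970/0.4302 = 2255 d
t(fractured basalt) / t(glacial outwash) = 10510/2255 = 4.66

4.66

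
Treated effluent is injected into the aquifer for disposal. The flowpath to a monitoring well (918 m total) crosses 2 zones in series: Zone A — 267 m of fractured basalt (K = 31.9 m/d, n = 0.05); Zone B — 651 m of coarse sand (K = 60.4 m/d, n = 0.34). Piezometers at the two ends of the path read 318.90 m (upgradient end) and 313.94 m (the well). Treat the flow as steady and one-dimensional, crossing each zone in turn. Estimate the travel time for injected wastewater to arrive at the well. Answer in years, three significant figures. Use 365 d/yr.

Total head drop ΔH = 318.90 − 313.94 = 4.96 m
Continuity: the same q passes through each zone, so ΔH = q·Σ(L_j/K_j) — the zones act as resistances in series.
Σ(L/K) = 267/31.9 + 651/60.4 = 8.370 + 10.78 = 19.15 d
q = ΔH / Σ(L/K) = 4.96 / 19.15 = 0.2590 m/d (same in every zone)
Zone A: v = q/n = 0.2590/0.05 = 5.181 m/d → t_A = 267/5.181 = 51.54 d
Zone B: v = q/n = 0.2590/0.34 = 0.7619 m/d → t_B = 651/0.7619 = 854.5 d
Total t = 51.54 + 854.5 = 906.0 d
   = 906.0 / 365 = 2.48 yr

2.48 years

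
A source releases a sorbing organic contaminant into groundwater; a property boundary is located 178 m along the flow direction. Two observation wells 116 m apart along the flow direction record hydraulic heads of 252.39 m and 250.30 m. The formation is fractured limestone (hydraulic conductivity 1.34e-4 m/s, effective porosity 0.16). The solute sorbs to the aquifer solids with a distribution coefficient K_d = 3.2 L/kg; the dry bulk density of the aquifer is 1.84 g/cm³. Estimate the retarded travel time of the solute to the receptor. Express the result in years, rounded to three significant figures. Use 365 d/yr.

14.1 years

Hydraulic gradient i = (252.39 − 250.30) / 116 = 2.09 / 116 = 0.01802
K = 1.34e-4 m/s × 86400 s/d = 11.58 m/d
q = Ki = 11.58 × 0.01802 = 0.2086 m/d
Average linear velocity = 0.2086 / 0.16 = 1.304 m/d
Retardation R = 1 + ρ_b·K_d/n = 1 + 1.84×3.2/0.16 = 37.80
Contaminant velocity v_c = v/R = 1.304/37.80 = 0.03449 m/d
t = L/v_c = 178/0.03449 = 5161 d
   = 5161/365 = 14.1 yr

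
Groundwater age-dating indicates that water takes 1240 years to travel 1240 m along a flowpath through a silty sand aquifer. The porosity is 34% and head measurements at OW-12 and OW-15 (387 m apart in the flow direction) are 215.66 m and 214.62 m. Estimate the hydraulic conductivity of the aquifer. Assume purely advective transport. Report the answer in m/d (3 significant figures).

Hydraulic gradient i = (215.66 − 214.62) / 387 = 1.04 / 387 = 0.002687
t = 1240 years = 452600 d
v = L / t = 1240 / 452600 = 0.002740 m/d
K = v · n / i = 0.002740 × 0.34 / 0.002687 = 0.347 m/d

0.347 m/d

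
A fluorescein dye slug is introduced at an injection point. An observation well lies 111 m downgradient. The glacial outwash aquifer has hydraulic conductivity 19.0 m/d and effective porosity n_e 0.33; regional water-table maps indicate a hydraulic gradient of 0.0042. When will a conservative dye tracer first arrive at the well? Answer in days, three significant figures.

459 days

Darcy flux q = K·i = 19.0 × 0.0042 = 0.07980 m/d
Seepage velocity v = q / n = 0.07980 / 0.33 = 0.2418 m/d
t = L / v = 111 / 0.2418 = 459.0 d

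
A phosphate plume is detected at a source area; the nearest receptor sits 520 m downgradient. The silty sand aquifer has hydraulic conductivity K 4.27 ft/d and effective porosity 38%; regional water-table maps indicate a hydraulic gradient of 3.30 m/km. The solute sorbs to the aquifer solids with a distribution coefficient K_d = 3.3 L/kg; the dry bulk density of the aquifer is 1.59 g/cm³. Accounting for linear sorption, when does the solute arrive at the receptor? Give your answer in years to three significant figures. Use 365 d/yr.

K = 4.27 ft/d × 0.3048 = 1.301 m/d
Specific discharge q = 1.301 × 0.0033 = 0.004295 m/d
Seepage velocity v = q / n = 0.004295 / 0.38 = 0.01130 m/d
Retardation R = 1 + ρ_b·K_d/n = 1 + 1.59×3.3/0.38 = 14.81
Contaminant velocity v_c = v/R = 0.01130/14.81 = 7.633e-4 m/d
t = L/v_c = 520/7.633e-4 = 681300 d
   = 681300/365 = 1870 yr

1870 years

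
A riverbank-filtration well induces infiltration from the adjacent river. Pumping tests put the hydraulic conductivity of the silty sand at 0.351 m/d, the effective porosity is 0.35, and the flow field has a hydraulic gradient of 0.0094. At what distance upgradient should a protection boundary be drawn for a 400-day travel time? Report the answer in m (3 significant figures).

Darcy flux q = K·i = 0.351 × 0.0094 = 0.003299 m/d
Average linear velocity = 0.003299 / 0.35 = 0.009427 m/d
L = v × T = 0.009427 × 400 = 3.771 m

3.77 m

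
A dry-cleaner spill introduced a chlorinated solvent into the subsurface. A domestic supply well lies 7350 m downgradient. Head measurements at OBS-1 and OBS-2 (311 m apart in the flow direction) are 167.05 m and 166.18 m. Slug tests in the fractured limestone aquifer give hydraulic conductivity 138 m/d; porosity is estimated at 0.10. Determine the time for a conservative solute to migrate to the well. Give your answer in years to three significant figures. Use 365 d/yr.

Hydraulic gradient i = (167.05 − 166.18) / 311 = 0.87 / 311 = 0.002797
q = Ki = 138 × 0.002797 = 0.3860 m/d
Average linear velocity = 0.3860 / 0.10 = 3.860 m/d
t = L / v = 7350 / 3.860 = 1904 d
   = 1904 / 365 = 5.22 yr

5.22 years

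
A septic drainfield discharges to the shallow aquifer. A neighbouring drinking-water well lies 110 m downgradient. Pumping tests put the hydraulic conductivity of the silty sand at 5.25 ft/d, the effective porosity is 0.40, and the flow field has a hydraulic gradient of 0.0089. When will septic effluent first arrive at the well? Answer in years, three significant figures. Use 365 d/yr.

K = 5.25 ft/d × 0.3048 = 1.600 m/d
q = Ki = 1.600 × 0.0089 = 0.01424 m/d
Average linear velocity = 0.01424 / 0.40 = 0.03560 m/d
t = L / v = 110 / 0.03560 = 3090 d
   = 3090 / 365 = 8.46 yr

8.46 years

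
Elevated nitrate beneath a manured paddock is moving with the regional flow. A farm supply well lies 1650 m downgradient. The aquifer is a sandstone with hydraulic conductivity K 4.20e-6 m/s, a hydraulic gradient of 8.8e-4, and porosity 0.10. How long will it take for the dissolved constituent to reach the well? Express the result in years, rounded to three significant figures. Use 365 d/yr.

1420 years

K = 4.20e-6 m/s × 86400 s/d = 0.3629 m/d
q = Ki = 0.3629 × 8.8e-4 = 3.193e-4 m/d
Seepage velocity v = q / n = 3.193e-4 / 0.10 = 0.003193 m/d
t = L / v = 1650 / 0.003193 = 516700 d
   = 516700 / 365 = 1420 yr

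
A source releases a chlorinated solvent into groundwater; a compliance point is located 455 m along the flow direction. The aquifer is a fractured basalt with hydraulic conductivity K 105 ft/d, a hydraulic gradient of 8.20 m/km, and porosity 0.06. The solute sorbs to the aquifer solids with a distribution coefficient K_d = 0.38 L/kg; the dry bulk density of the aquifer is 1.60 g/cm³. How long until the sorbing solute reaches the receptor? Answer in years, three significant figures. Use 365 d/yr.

3.17 years

K = 105 ft/d × 0.3048 = 32.00 m/d
Darcy flux q = K·i = 32.00 × 0.0082 = 0.2624 m/d
Seepage velocity v = q / n = 0.2624 / 0.06 = 4.374 m/d
Retardation R = 1 + ρ_b·K_d/n = 1 + 1.60×0.38/0.06 = 11.13
Contaminant velocity v_c = v/R = 4.374/11.13 = 0.3929 m/d
t = L/v_c = 455/0.3929 = 1158 d
   = 1158/365 = 3.17 yr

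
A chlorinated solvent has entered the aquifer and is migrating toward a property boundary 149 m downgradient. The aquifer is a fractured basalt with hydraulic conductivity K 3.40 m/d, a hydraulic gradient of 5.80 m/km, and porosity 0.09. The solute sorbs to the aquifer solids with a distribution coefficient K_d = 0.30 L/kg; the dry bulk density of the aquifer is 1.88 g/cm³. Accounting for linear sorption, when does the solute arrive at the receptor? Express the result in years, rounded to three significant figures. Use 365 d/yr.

q = Ki = 3.40 × 0.0058 = 0.01972 m/d
Seepage velocity v = q / n = 0.01972 / 0.09 = 0.2191 m/d
Retardation R = 1 + ρ_b·K_d/n = 1 + 1.88×0.30/0.09 = 7.267
Contaminant velocity v_c = v/R = 0.2191/7.267 = 0.03015 m/d
t = L/v_c = 149/0.03015 = 4941 d
   = 4941/365 = 13.5 yr

13.5 years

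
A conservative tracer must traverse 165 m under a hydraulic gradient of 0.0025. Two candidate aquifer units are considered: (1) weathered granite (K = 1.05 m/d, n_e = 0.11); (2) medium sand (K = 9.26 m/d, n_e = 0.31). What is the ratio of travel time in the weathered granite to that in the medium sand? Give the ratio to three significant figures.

3.13

Unit 1 (weathered granite): v = 1.05×0.0025/0.11 = 0.02386 m/d, t = 165/0.02386 = 6914 d
Unit 2 (medium sand): v = 9.26×0.0025/0.31 = 0.07468 m/d, t = 165/0.07468 = 2210 d
t(weathered granite) / t(medium sand) = 6914/2210 = 3.13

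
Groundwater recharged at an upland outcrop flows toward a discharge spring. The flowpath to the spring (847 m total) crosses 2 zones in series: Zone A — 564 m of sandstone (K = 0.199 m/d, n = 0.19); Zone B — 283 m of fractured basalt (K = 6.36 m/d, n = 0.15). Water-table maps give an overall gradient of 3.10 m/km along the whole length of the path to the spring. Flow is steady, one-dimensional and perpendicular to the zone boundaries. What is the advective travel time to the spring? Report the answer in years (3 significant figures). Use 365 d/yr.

449 years

For zones in series the flux q is common to all zones; the equivalent conductivity is the harmonic (thickness-weighted) mean, K_eq = L_total / Σ(L_j/K_j).
Σ(L/K) = 564/0.199 + 283/6.36 = 2834 + 44.50 = 2879 d
K_eq = L_total / Σ(L/K) = 847 / 2879 = 0.2942 m/d
q = K_eq · i = 0.2942 × 0.0031 = 9.121e-4 m/d (same in every zone)
Zone A: v = q/n = 9.121e-4/0.19 = 0.004801 m/d → t_A = 564/0.004801 = 117500 d
Zone B: v = q/n = 9.121e-4/0.15 = 0.006081 m/d → t_B = 283/0.006081 = 46540 d
Total t = 117500 + 46540 = 164000 d
   = 164000 / 365 = 449 yr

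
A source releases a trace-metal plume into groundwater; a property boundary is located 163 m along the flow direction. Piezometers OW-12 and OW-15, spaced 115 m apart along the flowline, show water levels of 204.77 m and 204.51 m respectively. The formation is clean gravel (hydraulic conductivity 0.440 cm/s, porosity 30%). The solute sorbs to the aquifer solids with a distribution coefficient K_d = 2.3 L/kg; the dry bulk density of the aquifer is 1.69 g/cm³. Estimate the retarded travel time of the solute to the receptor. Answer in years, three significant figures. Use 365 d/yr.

2.18 years

Hydraulic gradient i = (204.77 − 204.51) / 115 = 0.26 / 115 = 0.002261
K = 0.440 cm/s × 864 = 380.2 m/d
Darcy flux q = K·i = 380.2 × 0.002261 = 0.8595 m/d
v = Ki/n = 380.2·0.002261/0.30 = 2.865 m/d
Retardation R = 1 + ρ_b·K_d/n = 1 + 1.69×2.3/0.30 = 13.96
Contaminant velocity v_c = v/R = 2.865/13.96 = 0.2053 m/d
t = L/v_c = 163/0.2053 = 794.1 d
   = 794.1/365 = 2.18 yr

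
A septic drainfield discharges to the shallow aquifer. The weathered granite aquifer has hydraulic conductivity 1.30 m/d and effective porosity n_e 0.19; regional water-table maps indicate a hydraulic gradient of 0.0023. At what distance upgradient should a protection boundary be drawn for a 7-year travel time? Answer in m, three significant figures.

40.2 m

Darcy flux q = K·i = 1.30 × 0.0023 = 0.002990 m/d
Average linear velocity = 0.002990 / 0.19 = 0.01574 m/d
T = 7 yr × 365 = 2555 d
L = v × T = 0.01574 × 2555 = 40.21 m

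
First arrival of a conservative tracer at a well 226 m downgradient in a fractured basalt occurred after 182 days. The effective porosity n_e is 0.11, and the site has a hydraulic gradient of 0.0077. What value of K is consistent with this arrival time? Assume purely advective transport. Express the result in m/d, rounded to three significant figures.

v = L / t = 226 / 182 = 1.242 m/d
K = v · n / i = 1.242 × 0.11 / 0.0077 = 17.7 m/d

17.7 m/d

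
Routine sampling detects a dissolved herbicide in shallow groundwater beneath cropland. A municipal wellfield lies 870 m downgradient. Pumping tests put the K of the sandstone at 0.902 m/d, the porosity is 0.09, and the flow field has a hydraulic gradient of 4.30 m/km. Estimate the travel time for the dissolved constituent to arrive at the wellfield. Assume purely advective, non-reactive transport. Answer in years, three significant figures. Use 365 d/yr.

Darcy flux q = K·i = 0.902 × 0.0043 = 0.003879 m/d
v_s = q/n_e = 0.003879/0.09 = 0.04310 m/d
t = L / v = 870 / 0.04310 = 20190 d
   = 20190 / 365 = 55.3 yr

55.3 years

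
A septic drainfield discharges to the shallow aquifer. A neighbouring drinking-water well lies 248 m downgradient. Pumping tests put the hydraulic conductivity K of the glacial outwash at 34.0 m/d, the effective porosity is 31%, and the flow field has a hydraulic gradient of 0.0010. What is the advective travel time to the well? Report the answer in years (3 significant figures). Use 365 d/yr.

Specific discharge q = 34.0 × 0.0010 = 0.03400 m/d
v_s = q/n_e = 0.03400/0.31 = 0.1097 m/d
t = L / v = 248 / 0.1097 = 2261 d
   = 2261 / 365 = 6.20 yr

6.20 years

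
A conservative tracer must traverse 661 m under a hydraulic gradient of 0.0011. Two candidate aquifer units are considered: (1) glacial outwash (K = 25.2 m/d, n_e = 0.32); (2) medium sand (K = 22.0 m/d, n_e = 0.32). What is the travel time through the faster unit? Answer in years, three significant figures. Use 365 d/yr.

20.9 years

Unit 1 (glacial outwash): v = 25.2×0.0011/0.32 = 0.08663 m/d, t = 661/0.08663 = 7631 d
Unit 2 (medium sand): v = 22.0×0.0011/0.32 = 0.07563 m/d, t = 661/0.07563 = 8740 d
Faster: 7631 d / 365 = 20.9 yr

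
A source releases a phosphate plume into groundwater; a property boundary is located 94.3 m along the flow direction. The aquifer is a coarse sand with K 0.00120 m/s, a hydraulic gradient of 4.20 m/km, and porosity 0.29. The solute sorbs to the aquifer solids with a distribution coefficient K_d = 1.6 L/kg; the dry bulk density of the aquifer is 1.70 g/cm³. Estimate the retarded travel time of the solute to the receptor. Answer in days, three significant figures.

K = 0.00120 m/s × 86400 s/d = 103.7 m/d
Specific discharge q = 103.7 × 0.0042 = 0.4355 m/d
v_s = q/n_e = 0.4355/0.29 = 1.502 m/d
Retardation R = 1 + ρ_b·K_d/n = 1 + 1.70×1.6/0.29 = 10.38
Contaminant velocity v_c = v/R = 1.502/10.38 = 0.1447 m/d
t = L/v_c = 94.3/0.1447 = 651.8 d

652 days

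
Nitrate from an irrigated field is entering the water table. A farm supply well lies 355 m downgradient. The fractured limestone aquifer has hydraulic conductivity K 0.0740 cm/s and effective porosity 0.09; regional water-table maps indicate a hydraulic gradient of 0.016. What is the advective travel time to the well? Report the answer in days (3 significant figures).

31.2 days

K = 0.0740 cm/s × 864 = 63.94 m/d
q = Ki = 63.94 × 0.016 = 1.023 m/d
Average linear velocity = 1.023 / 0.09 = 11.37 m/d
t = L / v = 355 / 11.37 = 31.23 d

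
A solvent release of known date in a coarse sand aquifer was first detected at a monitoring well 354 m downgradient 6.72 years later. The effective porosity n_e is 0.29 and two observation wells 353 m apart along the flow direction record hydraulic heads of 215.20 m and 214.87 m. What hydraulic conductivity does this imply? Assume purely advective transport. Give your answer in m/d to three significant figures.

44.8 m/d

Hydraulic gradient i = (215.20 − 214.87) / 353 = 0.33 / 353 = 9.348e-4
t = 6.72 years = 2453 d
v = L / t = 354 / 2453 = 0.1443 m/d
K = v · n / i = 0.1443 × 0.29 / 9.348e-4 = 44.8 m/d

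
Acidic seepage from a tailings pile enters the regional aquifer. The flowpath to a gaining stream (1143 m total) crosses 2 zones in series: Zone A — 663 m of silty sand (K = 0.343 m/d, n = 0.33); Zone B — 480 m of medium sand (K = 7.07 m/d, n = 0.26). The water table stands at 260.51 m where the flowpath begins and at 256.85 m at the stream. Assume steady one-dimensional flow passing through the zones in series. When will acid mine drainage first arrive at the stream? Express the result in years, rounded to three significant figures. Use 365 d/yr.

Total head drop ΔH = 260.51 − 256.85 = 3.66 m
Steady 1-D flow in series ⇒ the Darcy flux q is identical in every zone and the zone head losses add (resistances L/K in series).
Σ(L/K) = 663/0.343 + 480/7.07 = 1933 + 67.89 = 2001 d
q = ΔH / Σ(L/K) = 3.66 / 2001 = 0.001829 m/d (same in every zone)
Zone A: v = q/n = 0.001829/0.33 = 0.005543 m/d → t_A = 663/0.005543 = 119600 d
Zone B: v = q/n = 0.001829/0.26 = 0.007036 m/d → t_B = 480/0.007036 = 68230 d
Total t = 119600 + 68230 = 187800 d
   = 187800 / 365 = 515 yr

515 years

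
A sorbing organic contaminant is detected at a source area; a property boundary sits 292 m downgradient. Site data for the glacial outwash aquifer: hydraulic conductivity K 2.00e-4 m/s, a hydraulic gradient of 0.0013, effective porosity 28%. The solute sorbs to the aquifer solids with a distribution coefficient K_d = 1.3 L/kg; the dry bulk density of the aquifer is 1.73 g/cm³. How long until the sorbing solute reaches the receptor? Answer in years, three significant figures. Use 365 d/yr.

K = 2.00e-4 m/s × 86400 s/d = 17.28 m/d
Specific discharge q = 17.28 × 0.0013 = 0.02246 m/d
Average linear velocity = 0.02246 / 0.28 = 0.08023 m/d
Retardation R = 1 + ρ_b·K_d/n = 1 + 1.73×1.3/0.28 = 9.032
Contaminant velocity v_c = v/R = 0.08023/9.032 = 0.008883 m/d
t = L/v_c = 292/0.008883 = 32870 d
   = 32870/365 = 90.1 yr

90.1 years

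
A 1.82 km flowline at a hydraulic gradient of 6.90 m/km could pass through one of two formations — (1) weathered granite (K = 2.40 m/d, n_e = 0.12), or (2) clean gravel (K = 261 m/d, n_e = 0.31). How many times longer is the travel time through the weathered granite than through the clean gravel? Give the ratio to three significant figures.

Unit 1 (weathered granite): v = 2.40×0.0069/0.12 = 0.1380 m/d, t = 1820/0.1380 = 13190 d
Unit 2 (clean gravel): v = 261×0.0069/0.31 = 5.809 m/d, t = 1820/5.809 = 313.3 d
t(weathered granite) / t(clean gravel) = 13190/313.3 = 42.1

42.1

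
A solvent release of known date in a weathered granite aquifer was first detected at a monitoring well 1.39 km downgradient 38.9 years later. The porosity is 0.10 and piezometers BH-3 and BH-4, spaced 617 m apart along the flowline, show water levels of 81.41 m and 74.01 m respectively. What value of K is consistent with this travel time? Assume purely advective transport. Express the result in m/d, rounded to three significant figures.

0.816 m/d

Hydraulic gradient i = (81.41 − 74.01) / 617 = 7.40 / 617 = 0.01199
t = 38.9 years = 14200 d
L = 1.39 km = 1390 m
v = L / t = 1390 / 14200 = 0.09790 m/d
K = v · n / i = 0.09790 × 0.10 / 0.01199 = 0.816 m/d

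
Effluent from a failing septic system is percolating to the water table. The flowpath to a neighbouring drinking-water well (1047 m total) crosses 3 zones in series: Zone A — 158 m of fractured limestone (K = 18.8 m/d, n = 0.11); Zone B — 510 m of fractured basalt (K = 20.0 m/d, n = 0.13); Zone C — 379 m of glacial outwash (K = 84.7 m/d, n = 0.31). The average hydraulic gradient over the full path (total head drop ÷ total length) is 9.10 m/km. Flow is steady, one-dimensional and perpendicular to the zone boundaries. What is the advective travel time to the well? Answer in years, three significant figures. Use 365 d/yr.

2.22 years

Continuity: the same q passes through each zone, so ΔH = q·Σ(L_j/K_j) — the zones act as resistances in series.
Σ(L/K) = 158/18.8 + 510/20.0 + 379/84.7 = 8.404 + 25.50 + 4.475 = 38.38 d
K_eq = L_total / Σ(L/K) = 1047 / 38.38 = 27.28 m/d
q = K_eq · i = 27.28 × 0.0091 = 0.2483 m/d (same in every zone)
Zone A: v = q/n = 0.2483/0.11 = 2.257 m/d → t_A = 158/2.257 = 70.01 d
Zone B: v = q/n = 0.2483/0.13 = 1.910 m/d → t_B = 510/1.910 = 267.1 d
Zone C: v = q/n = 0.2483/0.31 = 0.8008 m/d → t_C = 379/0.8008 = 473.3 d
Total t = 70.01 + 267.1 + 473.3 = 810.3 d
   = 810.3 / 365 = 2.22 yr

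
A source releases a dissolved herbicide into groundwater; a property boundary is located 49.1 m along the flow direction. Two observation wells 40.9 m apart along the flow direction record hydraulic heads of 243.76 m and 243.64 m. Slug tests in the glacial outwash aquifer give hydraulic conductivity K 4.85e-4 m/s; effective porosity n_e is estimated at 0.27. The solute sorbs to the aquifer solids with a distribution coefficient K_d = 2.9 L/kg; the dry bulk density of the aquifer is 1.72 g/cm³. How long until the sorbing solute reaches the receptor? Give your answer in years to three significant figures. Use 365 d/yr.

5.75 years

Hydraulic gradient i = (243.76 − 243.64) / 40.9 = 0.12 / 40.9 = 0.002934
K = 4.85e-4 m/s × 86400 s/d = 41.90 m/d
q = Ki = 41.90 × 0.002934 = 0.1229 m/d
v = Ki/n = 41.90·0.002934/0.27 = 0.4554 m/d
Retardation R = 1 + ρ_b·K_d/n = 1 + 1.72×2.9/0.27 = 19.47
Contaminant velocity v_c = v/R = 0.4554/19.47 = 0.02338 m/d
t = L/v_c = 49.1/0.02338 = 2100 d
   = 2100/365 = 5.75 yr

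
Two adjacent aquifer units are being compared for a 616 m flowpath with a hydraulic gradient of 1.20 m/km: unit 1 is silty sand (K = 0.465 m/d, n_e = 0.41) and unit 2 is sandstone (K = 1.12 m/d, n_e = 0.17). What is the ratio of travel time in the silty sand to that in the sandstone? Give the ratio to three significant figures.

5.81

Unit 1 (silty sand): v = 0.465×0.0012/0.41 = 0.001361 m/d, t = 616/0.001361 = 452600 d
Unit 2 (sandstone): v = 1.12×0.0012/0.17 = 0.007906 m/d, t = 616/0.007906 = 77920 d
t(silty sand) / t(sandstone) = 452600/77920 = 5.81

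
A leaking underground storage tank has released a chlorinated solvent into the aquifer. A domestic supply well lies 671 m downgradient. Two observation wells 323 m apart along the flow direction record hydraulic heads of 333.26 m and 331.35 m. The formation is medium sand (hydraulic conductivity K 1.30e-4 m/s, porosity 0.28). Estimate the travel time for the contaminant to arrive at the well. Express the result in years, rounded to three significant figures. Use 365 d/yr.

7.75 years

Hydraulic gradient i = (333.26 − 331.35) / 323 = 1.91 / 323 = 0.005913
K = 1.30e-4 m/s × 86400 s/d = 11.23 m/d
q = Ki = 11.23 × 0.005913 = 0.06642 m/d
v_s = q/n_e = 0.06642/0.28 = 0.2372 m/d
t = L / v = 671 / 0.2372 = 2829 d
   = 2829 / 365 = 7.75 yr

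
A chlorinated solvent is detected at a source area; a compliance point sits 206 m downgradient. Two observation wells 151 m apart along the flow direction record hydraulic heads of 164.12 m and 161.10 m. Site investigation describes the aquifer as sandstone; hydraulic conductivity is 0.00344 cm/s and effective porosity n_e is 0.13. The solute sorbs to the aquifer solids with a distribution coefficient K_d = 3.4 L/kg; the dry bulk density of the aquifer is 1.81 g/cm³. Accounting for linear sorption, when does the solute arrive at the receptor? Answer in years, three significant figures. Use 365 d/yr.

59.7 years

Hydraulic gradient i = (164.12 − 161.10) / 151 = 3.02 / 151 = 0.02000
K = 0.00344 cm/s × 864 = 2.972 m/d
Specific discharge q = 2.972 × 0.02000 = 0.05944 m/d
v = Ki/n = 2.972·0.02000/0.13 = 0.4573 m/d
Retardation R = 1 + ρ_b·K_d/n = 1 + 1.81×3.4/0.13 = 48.34
Contaminant velocity v_c = v/R = 0.4573/48.34 = 0.009459 m/d
t = L/v_c = 206/0.009459 = 21780 d
   = 21780/365 = 59.7 yr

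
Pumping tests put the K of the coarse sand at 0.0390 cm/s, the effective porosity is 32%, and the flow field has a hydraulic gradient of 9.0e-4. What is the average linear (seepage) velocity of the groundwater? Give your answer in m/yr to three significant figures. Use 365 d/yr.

34.6 m/yr

K = 0.0390 cm/s × 864 = 33.70 m/d
Specific discharge q = 33.70 × 9.0e-4 = 0.03033 m/d
Seepage velocity v = q / n = 0.03033 / 0.32 = 0.09477 m/d
   = 0.09477 × 365 = 34.6 m/yr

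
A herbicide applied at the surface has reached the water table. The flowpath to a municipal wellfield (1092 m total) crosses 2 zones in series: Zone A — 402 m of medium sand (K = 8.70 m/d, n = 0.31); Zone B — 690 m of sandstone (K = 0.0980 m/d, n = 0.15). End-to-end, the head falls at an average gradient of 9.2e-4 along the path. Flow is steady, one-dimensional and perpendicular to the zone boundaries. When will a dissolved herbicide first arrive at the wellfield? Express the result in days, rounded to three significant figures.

1.61e6 days

For zones in series the flux q is common to all zones; the equivalent conductivity is the harmonic (thickness-weighted) mean, K_eq = L_total / Σ(L_j/K_j).
Σ(L/K) = 402/8.70 + 690/0.0980 = 46.21 + 7041 = 7087 d
K_eq = L_total / Σ(L/K) = 1092 / 7087 = 0.1541 m/d
q = K_eq · i = 0.1541 × 9.2e-4 = 1.418e-4 m/d (same in every zone)
Zone A: v = q/n = 1.418e-4/0.31 = 4.573e-4 m/d → t_A = 402/4.573e-4 = 879100 d
Zone B: v = q/n = 1.418e-4/0.15 = 9.451e-4 m/d → t_B = 690/9.451e-4 = 730100 d
Total t = 879100 + 730100 = 1.609e6 d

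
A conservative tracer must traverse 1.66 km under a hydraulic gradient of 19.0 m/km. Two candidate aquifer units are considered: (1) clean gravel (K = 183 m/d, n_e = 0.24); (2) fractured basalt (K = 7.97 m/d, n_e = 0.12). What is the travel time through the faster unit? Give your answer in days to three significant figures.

115 days

Unit 1 (clean gravel): v = 183×0.019/0.24 = 14.49 m/d, t = 1660/14.49 = 114.6 d
Unit 2 (fractured basalt): v = 7.97×0.019/0.12 = 1.262 m/d, t = 1660/1.262 = 1315 d
Faster unit: t = 115 d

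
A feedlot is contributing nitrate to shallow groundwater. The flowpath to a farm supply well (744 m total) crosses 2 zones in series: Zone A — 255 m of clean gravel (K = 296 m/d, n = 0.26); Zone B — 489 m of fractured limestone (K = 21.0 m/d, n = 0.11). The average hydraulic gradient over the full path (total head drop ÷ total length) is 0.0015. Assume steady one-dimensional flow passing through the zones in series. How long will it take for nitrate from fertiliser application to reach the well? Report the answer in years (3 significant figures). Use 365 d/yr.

Continuity: the same q passes through each zone, so ΔH = q·Σ(L_j/K_j) — the zones act as resistances in series.
Σ(L/K) = 255/296 + 489/21.0 = 0.8615 + 23.29 = 24.15 d
K_eq = L_total / Σ(L/K) = 744 / 24.15 = 30.81 m/d
q = K_eq · i = 30.81 × 0.0015 = 0.04622 m/d (same in every zone)
Zone A: v = q/n = 0.04622/0.26 = 0.1778 m/d → t_A = 255/0.1778 = 1435 d
Zone B: v = q/n = 0.04622/0.11 = 0.4202 m/d → t_B = 489/0.4202 = 1164 d
Total t = 1435 + 1164 = 2598 d
   = 2598 / 365 = 7.12 yr

7.12 years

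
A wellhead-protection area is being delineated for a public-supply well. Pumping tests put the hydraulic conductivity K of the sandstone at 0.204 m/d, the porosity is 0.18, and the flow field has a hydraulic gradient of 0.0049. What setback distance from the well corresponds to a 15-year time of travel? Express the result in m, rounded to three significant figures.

Darcy flux q = K·i = 0.204 × 0.0049 = 9.996e-4 m/d
Average linear velocity = 9.996e-4 / 0.18 = 0.005553 m/d
T = 15 yr × 365 = 5475 d
L = v × T = 0.005553 × 5475 = 30.40 m

30.4 m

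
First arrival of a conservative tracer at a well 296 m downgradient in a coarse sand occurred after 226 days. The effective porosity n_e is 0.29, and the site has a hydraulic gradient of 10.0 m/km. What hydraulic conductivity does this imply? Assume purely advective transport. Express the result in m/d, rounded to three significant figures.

38.0 m/d

v = L / t = 296 / 226 = 1.310 m/d
K = v · n / i = 1.310 × 0.29 / 0.010 = 38.0 m/d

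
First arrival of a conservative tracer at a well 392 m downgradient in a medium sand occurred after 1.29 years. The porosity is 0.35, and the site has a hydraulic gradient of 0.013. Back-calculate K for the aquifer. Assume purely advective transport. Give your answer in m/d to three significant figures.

22.4 m/d

t = 1.29 years = 470.9 d
v = L / t = 392 / 470.9 = 0.8325 m/d
K = v · n / i = 0.8325 × 0.35 / 0.013 = 22.4 m/d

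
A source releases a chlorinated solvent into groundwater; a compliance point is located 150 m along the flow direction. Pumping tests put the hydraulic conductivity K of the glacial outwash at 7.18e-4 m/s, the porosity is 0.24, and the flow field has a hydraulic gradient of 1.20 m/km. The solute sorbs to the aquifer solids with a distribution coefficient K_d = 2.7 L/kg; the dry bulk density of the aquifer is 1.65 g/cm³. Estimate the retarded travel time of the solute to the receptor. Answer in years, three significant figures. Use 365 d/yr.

K = 7.18e-4 m/s × 86400 s/d = 62.04 m/d
q = Ki = 62.04 × 0.0012 = 0.07444 m/d
v = Ki/n = 62.04·0.0012/0.24 = 0.3102 m/d
Retardation R = 1 + ρ_b·K_d/n = 1 + 1.65×2.7/0.24 = 19.56
Contaminant velocity v_c = v/R = 0.3102/19.56 = 0.01586 m/d
t = L/v_c = 150/0.01586 = 9460 d
   = 9460/365 = 25.9 yr

25.9 years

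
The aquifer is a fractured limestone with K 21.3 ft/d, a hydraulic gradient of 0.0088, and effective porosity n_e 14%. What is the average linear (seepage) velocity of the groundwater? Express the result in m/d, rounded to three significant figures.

0.408 m/d

K = 21.3 ft/d × 0.3048 = 6.492 m/d
q = Ki = 6.492 × 0.0088 = 0.05713 m/d
v = Ki/n = 6.492·0.0088/0.14 = 0.4081 m/d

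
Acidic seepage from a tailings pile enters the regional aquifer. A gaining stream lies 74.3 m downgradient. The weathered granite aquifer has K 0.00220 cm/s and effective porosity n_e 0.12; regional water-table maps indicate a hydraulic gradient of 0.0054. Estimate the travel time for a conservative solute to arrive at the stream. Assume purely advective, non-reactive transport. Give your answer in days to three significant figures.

869 days

K = 0.00220 cm/s × 864 = 1.901 m/d
q = Ki = 1.901 × 0.0054 = 0.01026 m/d
Average linear velocity = 0.01026 / 0.12 = 0.08554 m/d
t = L / v = 74.3 / 0.08554 = 868.6 d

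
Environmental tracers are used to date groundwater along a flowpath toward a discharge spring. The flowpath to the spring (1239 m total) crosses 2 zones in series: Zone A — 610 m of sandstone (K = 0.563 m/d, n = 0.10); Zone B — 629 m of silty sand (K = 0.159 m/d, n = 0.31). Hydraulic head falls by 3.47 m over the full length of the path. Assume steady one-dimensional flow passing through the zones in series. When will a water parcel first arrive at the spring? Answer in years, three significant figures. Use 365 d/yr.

Continuity: the same q passes through each zone, so ΔH = q·Σ(L_j/K_j) — the zones act as resistances in series.
Σ(L/K) = 610/0.563 + 629/0.159 = 1083 + 3956 = 5039 d
q = ΔH / Σ(L/K) = 3.47 / 5039 = 6.886e-4 m/d (same in every zone)
Zone A: v = q/n = 6.886e-4/0.10 = 0.006886 m/d → t_A = 610/0.006886 = 88590 d
Zone B: v = q/n = 6.886e-4/0.31 = 0.002221 m/d → t_B = 629/0.002221 = 283200 d
Total t = 88590 + 283200 = 371800 d
   = 371800 / 365 = 1020 yr

1020 years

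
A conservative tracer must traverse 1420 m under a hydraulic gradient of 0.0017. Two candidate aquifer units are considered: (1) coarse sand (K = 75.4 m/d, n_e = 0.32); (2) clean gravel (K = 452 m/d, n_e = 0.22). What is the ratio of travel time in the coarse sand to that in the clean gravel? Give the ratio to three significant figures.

8.72

Unit 1 (coarse sand): v = 75.4×0.0017/0.32 = 0.4006 m/d, t = 1420/0.4006 = 3545 d
Unit 2 (clean gravel): v = 452×0.0017/0.22 = 3.493 m/d, t = 1420/3.493 = 406.6 d
t(coarse sand) / t(clean gravel) = 3545/406.6 = 8.72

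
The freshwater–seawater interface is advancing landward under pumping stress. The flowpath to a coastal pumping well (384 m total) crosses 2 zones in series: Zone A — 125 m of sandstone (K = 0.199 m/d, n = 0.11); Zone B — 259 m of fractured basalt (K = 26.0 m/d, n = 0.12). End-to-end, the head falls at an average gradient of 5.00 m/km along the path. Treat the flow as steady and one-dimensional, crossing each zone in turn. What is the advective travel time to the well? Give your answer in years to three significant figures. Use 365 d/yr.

40.8 years

Steady 1-D flow in series ⇒ the Darcy flux q is identical in every zone and the zone head losses add (resistances L/K in series).
Σ(L/K) = 125/0.199 + 259/26.0 = 628.1 + 9.962 = 638.1 d
K_eq = L_total / Σ(L/K) = 384 / 638.1 = 0.6018 m/d
q = K_eq · i = 0.6018 × 0.0050 = 0.003009 m/d (same in every zone)
Zone A: v = q/n = 0.003009/0.11 = 0.02735 m/d → t_A = 125/0.02735 = 4570 d
Zone B: v = q/n = 0.003009/0.12 = 0.02507 m/d → t_B = 259/0.02507 = 10330 d
Total t = 4570 + 10330 = 14900 d
   = 14900 / 365 = 40.8 yr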